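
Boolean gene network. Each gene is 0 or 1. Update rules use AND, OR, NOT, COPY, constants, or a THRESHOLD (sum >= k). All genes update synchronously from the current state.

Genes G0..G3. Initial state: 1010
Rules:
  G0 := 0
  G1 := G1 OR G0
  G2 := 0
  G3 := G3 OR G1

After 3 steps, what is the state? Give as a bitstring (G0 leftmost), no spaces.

Step 1: G0=0(const) G1=G1|G0=0|1=1 G2=0(const) G3=G3|G1=0|0=0 -> 0100
Step 2: G0=0(const) G1=G1|G0=1|0=1 G2=0(const) G3=G3|G1=0|1=1 -> 0101
Step 3: G0=0(const) G1=G1|G0=1|0=1 G2=0(const) G3=G3|G1=1|1=1 -> 0101

0101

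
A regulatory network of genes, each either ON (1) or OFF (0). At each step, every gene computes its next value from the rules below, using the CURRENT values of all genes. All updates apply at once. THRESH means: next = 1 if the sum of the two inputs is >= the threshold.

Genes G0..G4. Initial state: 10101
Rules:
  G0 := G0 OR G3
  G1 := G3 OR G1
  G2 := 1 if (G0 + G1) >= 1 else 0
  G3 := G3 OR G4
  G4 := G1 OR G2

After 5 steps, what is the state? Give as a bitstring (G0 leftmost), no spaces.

Step 1: G0=G0|G3=1|0=1 G1=G3|G1=0|0=0 G2=(1+0>=1)=1 G3=G3|G4=0|1=1 G4=G1|G2=0|1=1 -> 10111
Step 2: G0=G0|G3=1|1=1 G1=G3|G1=1|0=1 G2=(1+0>=1)=1 G3=G3|G4=1|1=1 G4=G1|G2=0|1=1 -> 11111
Step 3: G0=G0|G3=1|1=1 G1=G3|G1=1|1=1 G2=(1+1>=1)=1 G3=G3|G4=1|1=1 G4=G1|G2=1|1=1 -> 11111
Step 4: G0=G0|G3=1|1=1 G1=G3|G1=1|1=1 G2=(1+1>=1)=1 G3=G3|G4=1|1=1 G4=G1|G2=1|1=1 -> 11111
Step 5: G0=G0|G3=1|1=1 G1=G3|G1=1|1=1 G2=(1+1>=1)=1 G3=G3|G4=1|1=1 G4=G1|G2=1|1=1 -> 11111

11111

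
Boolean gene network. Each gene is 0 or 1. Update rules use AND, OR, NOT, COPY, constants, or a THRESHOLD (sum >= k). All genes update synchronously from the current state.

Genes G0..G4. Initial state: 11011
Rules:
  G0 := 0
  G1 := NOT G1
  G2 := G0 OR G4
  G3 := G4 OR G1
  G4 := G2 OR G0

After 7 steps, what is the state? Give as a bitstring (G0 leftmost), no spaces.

Step 1: G0=0(const) G1=NOT G1=NOT 1=0 G2=G0|G4=1|1=1 G3=G4|G1=1|1=1 G4=G2|G0=0|1=1 -> 00111
Step 2: G0=0(const) G1=NOT G1=NOT 0=1 G2=G0|G4=0|1=1 G3=G4|G1=1|0=1 G4=G2|G0=1|0=1 -> 01111
Step 3: G0=0(const) G1=NOT G1=NOT 1=0 G2=G0|G4=0|1=1 G3=G4|G1=1|1=1 G4=G2|G0=1|0=1 -> 00111
Step 4: G0=0(const) G1=NOT G1=NOT 0=1 G2=G0|G4=0|1=1 G3=G4|G1=1|0=1 G4=G2|G0=1|0=1 -> 01111
Step 5: G0=0(const) G1=NOT G1=NOT 1=0 G2=G0|G4=0|1=1 G3=G4|G1=1|1=1 G4=G2|G0=1|0=1 -> 00111
Step 6: G0=0(const) G1=NOT G1=NOT 0=1 G2=G0|G4=0|1=1 G3=G4|G1=1|0=1 G4=G2|G0=1|0=1 -> 01111
Step 7: G0=0(const) G1=NOT G1=NOT 1=0 G2=G0|G4=0|1=1 G3=G4|G1=1|1=1 G4=G2|G0=1|0=1 -> 00111

00111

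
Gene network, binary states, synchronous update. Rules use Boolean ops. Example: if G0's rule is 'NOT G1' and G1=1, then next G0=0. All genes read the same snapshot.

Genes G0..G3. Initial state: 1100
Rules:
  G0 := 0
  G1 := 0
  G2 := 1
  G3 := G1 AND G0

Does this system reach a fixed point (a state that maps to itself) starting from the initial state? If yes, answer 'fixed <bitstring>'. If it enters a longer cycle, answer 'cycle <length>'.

Answer: fixed 0010

Derivation:
Step 0: 1100
Step 1: G0=0(const) G1=0(const) G2=1(const) G3=G1&G0=1&1=1 -> 0011
Step 2: G0=0(const) G1=0(const) G2=1(const) G3=G1&G0=0&0=0 -> 0010
Step 3: G0=0(const) G1=0(const) G2=1(const) G3=G1&G0=0&0=0 -> 0010
Fixed point reached at step 2: 0010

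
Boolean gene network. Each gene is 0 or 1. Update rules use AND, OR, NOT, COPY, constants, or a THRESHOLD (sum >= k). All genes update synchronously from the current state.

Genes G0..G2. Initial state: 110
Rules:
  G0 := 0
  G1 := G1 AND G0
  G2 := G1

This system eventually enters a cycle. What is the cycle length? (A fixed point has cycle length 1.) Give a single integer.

Step 0: 110
Step 1: G0=0(const) G1=G1&G0=1&1=1 G2=G1=1 -> 011
Step 2: G0=0(const) G1=G1&G0=1&0=0 G2=G1=1 -> 001
Step 3: G0=0(const) G1=G1&G0=0&0=0 G2=G1=0 -> 000
Step 4: G0=0(const) G1=G1&G0=0&0=0 G2=G1=0 -> 000
State from step 4 equals state from step 3 -> cycle length 1

Answer: 1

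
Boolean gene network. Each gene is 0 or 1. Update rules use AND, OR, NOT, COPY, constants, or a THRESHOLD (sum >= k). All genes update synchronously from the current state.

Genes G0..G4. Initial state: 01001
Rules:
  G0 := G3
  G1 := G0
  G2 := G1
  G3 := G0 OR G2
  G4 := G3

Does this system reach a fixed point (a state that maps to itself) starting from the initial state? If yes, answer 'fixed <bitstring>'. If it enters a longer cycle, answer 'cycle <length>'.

Answer: cycle 2

Derivation:
Step 0: 01001
Step 1: G0=G3=0 G1=G0=0 G2=G1=1 G3=G0|G2=0|0=0 G4=G3=0 -> 00100
Step 2: G0=G3=0 G1=G0=0 G2=G1=0 G3=G0|G2=0|1=1 G4=G3=0 -> 00010
Step 3: G0=G3=1 G1=G0=0 G2=G1=0 G3=G0|G2=0|0=0 G4=G3=1 -> 10001
Step 4: G0=G3=0 G1=G0=1 G2=G1=0 G3=G0|G2=1|0=1 G4=G3=0 -> 01010
Step 5: G0=G3=1 G1=G0=0 G2=G1=1 G3=G0|G2=0|0=0 G4=G3=1 -> 10101
Step 6: G0=G3=0 G1=G0=1 G2=G1=0 G3=G0|G2=1|1=1 G4=G3=0 -> 01010
Cycle of length 2 starting at step 4 -> no fixed point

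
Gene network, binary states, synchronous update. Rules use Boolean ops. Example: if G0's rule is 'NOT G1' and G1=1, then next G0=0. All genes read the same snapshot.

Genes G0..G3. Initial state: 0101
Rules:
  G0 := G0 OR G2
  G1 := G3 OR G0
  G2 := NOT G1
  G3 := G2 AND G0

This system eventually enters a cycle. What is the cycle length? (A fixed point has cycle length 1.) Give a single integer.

Step 0: 0101
Step 1: G0=G0|G2=0|0=0 G1=G3|G0=1|0=1 G2=NOT G1=NOT 1=0 G3=G2&G0=0&0=0 -> 0100
Step 2: G0=G0|G2=0|0=0 G1=G3|G0=0|0=0 G2=NOT G1=NOT 1=0 G3=G2&G0=0&0=0 -> 0000
Step 3: G0=G0|G2=0|0=0 G1=G3|G0=0|0=0 G2=NOT G1=NOT 0=1 G3=G2&G0=0&0=0 -> 0010
Step 4: G0=G0|G2=0|1=1 G1=G3|G0=0|0=0 G2=NOT G1=NOT 0=1 G3=G2&G0=1&0=0 -> 1010
Step 5: G0=G0|G2=1|1=1 G1=G3|G0=0|1=1 G2=NOT G1=NOT 0=1 G3=G2&G0=1&1=1 -> 1111
Step 6: G0=G0|G2=1|1=1 G1=G3|G0=1|1=1 G2=NOT G1=NOT 1=0 G3=G2&G0=1&1=1 -> 1101
Step 7: G0=G0|G2=1|0=1 G1=G3|G0=1|1=1 G2=NOT G1=NOT 1=0 G3=G2&G0=0&1=0 -> 1100
Step 8: G0=G0|G2=1|0=1 G1=G3|G0=0|1=1 G2=NOT G1=NOT 1=0 G3=G2&G0=0&1=0 -> 1100
State from step 8 equals state from step 7 -> cycle length 1

Answer: 1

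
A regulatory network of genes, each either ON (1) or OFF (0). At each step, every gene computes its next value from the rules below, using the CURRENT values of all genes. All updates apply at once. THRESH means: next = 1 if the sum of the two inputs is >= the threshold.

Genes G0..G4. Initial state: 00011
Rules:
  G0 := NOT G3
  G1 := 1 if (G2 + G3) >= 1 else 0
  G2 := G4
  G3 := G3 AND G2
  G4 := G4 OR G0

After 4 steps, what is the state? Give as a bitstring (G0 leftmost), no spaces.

Step 1: G0=NOT G3=NOT 1=0 G1=(0+1>=1)=1 G2=G4=1 G3=G3&G2=1&0=0 G4=G4|G0=1|0=1 -> 01101
Step 2: G0=NOT G3=NOT 0=1 G1=(1+0>=1)=1 G2=G4=1 G3=G3&G2=0&1=0 G4=G4|G0=1|0=1 -> 11101
Step 3: G0=NOT G3=NOT 0=1 G1=(1+0>=1)=1 G2=G4=1 G3=G3&G2=0&1=0 G4=G4|G0=1|1=1 -> 11101
Step 4: G0=NOT G3=NOT 0=1 G1=(1+0>=1)=1 G2=G4=1 G3=G3&G2=0&1=0 G4=G4|G0=1|1=1 -> 11101

11101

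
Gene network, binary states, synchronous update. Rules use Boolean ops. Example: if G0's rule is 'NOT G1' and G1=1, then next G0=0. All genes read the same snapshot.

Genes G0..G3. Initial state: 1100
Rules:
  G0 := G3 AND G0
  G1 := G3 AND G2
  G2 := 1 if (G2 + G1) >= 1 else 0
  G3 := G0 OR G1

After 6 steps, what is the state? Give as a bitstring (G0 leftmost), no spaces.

Step 1: G0=G3&G0=0&1=0 G1=G3&G2=0&0=0 G2=(0+1>=1)=1 G3=G0|G1=1|1=1 -> 0011
Step 2: G0=G3&G0=1&0=0 G1=G3&G2=1&1=1 G2=(1+0>=1)=1 G3=G0|G1=0|0=0 -> 0110
Step 3: G0=G3&G0=0&0=0 G1=G3&G2=0&1=0 G2=(1+1>=1)=1 G3=G0|G1=0|1=1 -> 0011
Step 4: G0=G3&G0=1&0=0 G1=G3&G2=1&1=1 G2=(1+0>=1)=1 G3=G0|G1=0|0=0 -> 0110
Step 5: G0=G3&G0=0&0=0 G1=G3&G2=0&1=0 G2=(1+1>=1)=1 G3=G0|G1=0|1=1 -> 0011
Step 6: G0=G3&G0=1&0=0 G1=G3&G2=1&1=1 G2=(1+0>=1)=1 G3=G0|G1=0|0=0 -> 0110

0110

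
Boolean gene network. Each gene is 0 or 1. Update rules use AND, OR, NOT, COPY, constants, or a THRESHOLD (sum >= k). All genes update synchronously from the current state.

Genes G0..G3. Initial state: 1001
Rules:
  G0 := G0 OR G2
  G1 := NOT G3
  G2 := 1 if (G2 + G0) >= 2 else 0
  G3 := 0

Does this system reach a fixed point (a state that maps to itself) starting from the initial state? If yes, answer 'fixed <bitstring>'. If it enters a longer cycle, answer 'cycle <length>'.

Answer: fixed 1100

Derivation:
Step 0: 1001
Step 1: G0=G0|G2=1|0=1 G1=NOT G3=NOT 1=0 G2=(0+1>=2)=0 G3=0(const) -> 1000
Step 2: G0=G0|G2=1|0=1 G1=NOT G3=NOT 0=1 G2=(0+1>=2)=0 G3=0(const) -> 1100
Step 3: G0=G0|G2=1|0=1 G1=NOT G3=NOT 0=1 G2=(0+1>=2)=0 G3=0(const) -> 1100
Fixed point reached at step 2: 1100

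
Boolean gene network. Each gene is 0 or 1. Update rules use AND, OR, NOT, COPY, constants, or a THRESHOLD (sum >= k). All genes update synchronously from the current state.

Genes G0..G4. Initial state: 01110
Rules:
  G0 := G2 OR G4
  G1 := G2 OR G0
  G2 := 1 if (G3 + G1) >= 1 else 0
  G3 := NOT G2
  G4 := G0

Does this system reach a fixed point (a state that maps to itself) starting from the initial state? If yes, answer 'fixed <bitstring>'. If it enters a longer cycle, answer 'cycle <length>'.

Step 0: 01110
Step 1: G0=G2|G4=1|0=1 G1=G2|G0=1|0=1 G2=(1+1>=1)=1 G3=NOT G2=NOT 1=0 G4=G0=0 -> 11100
Step 2: G0=G2|G4=1|0=1 G1=G2|G0=1|1=1 G2=(0+1>=1)=1 G3=NOT G2=NOT 1=0 G4=G0=1 -> 11101
Step 3: G0=G2|G4=1|1=1 G1=G2|G0=1|1=1 G2=(0+1>=1)=1 G3=NOT G2=NOT 1=0 G4=G0=1 -> 11101
Fixed point reached at step 2: 11101

Answer: fixed 11101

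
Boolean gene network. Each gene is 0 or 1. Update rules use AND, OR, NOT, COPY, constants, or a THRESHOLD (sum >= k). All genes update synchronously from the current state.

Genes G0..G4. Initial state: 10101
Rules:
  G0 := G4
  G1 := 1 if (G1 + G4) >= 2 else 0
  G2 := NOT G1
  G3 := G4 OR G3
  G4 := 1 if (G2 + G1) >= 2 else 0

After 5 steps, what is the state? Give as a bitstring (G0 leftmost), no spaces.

Step 1: G0=G4=1 G1=(0+1>=2)=0 G2=NOT G1=NOT 0=1 G3=G4|G3=1|0=1 G4=(1+0>=2)=0 -> 10110
Step 2: G0=G4=0 G1=(0+0>=2)=0 G2=NOT G1=NOT 0=1 G3=G4|G3=0|1=1 G4=(1+0>=2)=0 -> 00110
Step 3: G0=G4=0 G1=(0+0>=2)=0 G2=NOT G1=NOT 0=1 G3=G4|G3=0|1=1 G4=(1+0>=2)=0 -> 00110
Step 4: G0=G4=0 G1=(0+0>=2)=0 G2=NOT G1=NOT 0=1 G3=G4|G3=0|1=1 G4=(1+0>=2)=0 -> 00110
Step 5: G0=G4=0 G1=(0+0>=2)=0 G2=NOT G1=NOT 0=1 G3=G4|G3=0|1=1 G4=(1+0>=2)=0 -> 00110

00110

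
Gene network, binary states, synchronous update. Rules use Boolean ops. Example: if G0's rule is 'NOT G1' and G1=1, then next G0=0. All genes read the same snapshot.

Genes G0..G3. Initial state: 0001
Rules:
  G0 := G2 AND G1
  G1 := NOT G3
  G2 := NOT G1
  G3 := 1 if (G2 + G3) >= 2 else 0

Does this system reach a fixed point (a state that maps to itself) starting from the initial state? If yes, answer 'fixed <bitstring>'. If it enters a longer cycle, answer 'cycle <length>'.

Step 0: 0001
Step 1: G0=G2&G1=0&0=0 G1=NOT G3=NOT 1=0 G2=NOT G1=NOT 0=1 G3=(0+1>=2)=0 -> 0010
Step 2: G0=G2&G1=1&0=0 G1=NOT G3=NOT 0=1 G2=NOT G1=NOT 0=1 G3=(1+0>=2)=0 -> 0110
Step 3: G0=G2&G1=1&1=1 G1=NOT G3=NOT 0=1 G2=NOT G1=NOT 1=0 G3=(1+0>=2)=0 -> 1100
Step 4: G0=G2&G1=0&1=0 G1=NOT G3=NOT 0=1 G2=NOT G1=NOT 1=0 G3=(0+0>=2)=0 -> 0100
Step 5: G0=G2&G1=0&1=0 G1=NOT G3=NOT 0=1 G2=NOT G1=NOT 1=0 G3=(0+0>=2)=0 -> 0100
Fixed point reached at step 4: 0100

Answer: fixed 0100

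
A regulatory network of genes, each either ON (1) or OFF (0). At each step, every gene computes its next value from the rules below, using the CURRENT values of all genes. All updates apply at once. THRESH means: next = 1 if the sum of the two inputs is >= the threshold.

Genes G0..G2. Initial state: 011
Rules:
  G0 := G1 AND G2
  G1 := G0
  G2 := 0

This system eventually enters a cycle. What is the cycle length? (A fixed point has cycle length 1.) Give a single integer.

Step 0: 011
Step 1: G0=G1&G2=1&1=1 G1=G0=0 G2=0(const) -> 100
Step 2: G0=G1&G2=0&0=0 G1=G0=1 G2=0(const) -> 010
Step 3: G0=G1&G2=1&0=0 G1=G0=0 G2=0(const) -> 000
Step 4: G0=G1&G2=0&0=0 G1=G0=0 G2=0(const) -> 000
State from step 4 equals state from step 3 -> cycle length 1

Answer: 1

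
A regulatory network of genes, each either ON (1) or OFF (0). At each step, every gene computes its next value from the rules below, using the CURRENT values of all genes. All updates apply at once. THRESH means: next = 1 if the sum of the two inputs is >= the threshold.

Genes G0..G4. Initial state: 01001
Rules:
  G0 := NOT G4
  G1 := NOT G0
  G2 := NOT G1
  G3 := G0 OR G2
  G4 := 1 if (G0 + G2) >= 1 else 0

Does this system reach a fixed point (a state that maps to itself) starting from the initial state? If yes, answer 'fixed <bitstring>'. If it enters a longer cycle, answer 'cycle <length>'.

Step 0: 01001
Step 1: G0=NOT G4=NOT 1=0 G1=NOT G0=NOT 0=1 G2=NOT G1=NOT 1=0 G3=G0|G2=0|0=0 G4=(0+0>=1)=0 -> 01000
Step 2: G0=NOT G4=NOT 0=1 G1=NOT G0=NOT 0=1 G2=NOT G1=NOT 1=0 G3=G0|G2=0|0=0 G4=(0+0>=1)=0 -> 11000
Step 3: G0=NOT G4=NOT 0=1 G1=NOT G0=NOT 1=0 G2=NOT G1=NOT 1=0 G3=G0|G2=1|0=1 G4=(1+0>=1)=1 -> 10011
Step 4: G0=NOT G4=NOT 1=0 G1=NOT G0=NOT 1=0 G2=NOT G1=NOT 0=1 G3=G0|G2=1|0=1 G4=(1+0>=1)=1 -> 00111
Step 5: G0=NOT G4=NOT 1=0 G1=NOT G0=NOT 0=1 G2=NOT G1=NOT 0=1 G3=G0|G2=0|1=1 G4=(0+1>=1)=1 -> 01111
Step 6: G0=NOT G4=NOT 1=0 G1=NOT G0=NOT 0=1 G2=NOT G1=NOT 1=0 G3=G0|G2=0|1=1 G4=(0+1>=1)=1 -> 01011
Step 7: G0=NOT G4=NOT 1=0 G1=NOT G0=NOT 0=1 G2=NOT G1=NOT 1=0 G3=G0|G2=0|0=0 G4=(0+0>=1)=0 -> 01000
Cycle of length 6 starting at step 1 -> no fixed point

Answer: cycle 6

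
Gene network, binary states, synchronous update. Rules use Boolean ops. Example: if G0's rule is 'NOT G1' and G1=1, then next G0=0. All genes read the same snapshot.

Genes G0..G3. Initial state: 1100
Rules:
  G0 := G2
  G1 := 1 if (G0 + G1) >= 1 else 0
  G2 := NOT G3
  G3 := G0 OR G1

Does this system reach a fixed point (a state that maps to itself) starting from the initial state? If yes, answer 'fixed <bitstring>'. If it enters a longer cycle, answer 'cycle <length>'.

Answer: fixed 0101

Derivation:
Step 0: 1100
Step 1: G0=G2=0 G1=(1+1>=1)=1 G2=NOT G3=NOT 0=1 G3=G0|G1=1|1=1 -> 0111
Step 2: G0=G2=1 G1=(0+1>=1)=1 G2=NOT G3=NOT 1=0 G3=G0|G1=0|1=1 -> 1101
Step 3: G0=G2=0 G1=(1+1>=1)=1 G2=NOT G3=NOT 1=0 G3=G0|G1=1|1=1 -> 0101
Step 4: G0=G2=0 G1=(0+1>=1)=1 G2=NOT G3=NOT 1=0 G3=G0|G1=0|1=1 -> 0101
Fixed point reached at step 3: 0101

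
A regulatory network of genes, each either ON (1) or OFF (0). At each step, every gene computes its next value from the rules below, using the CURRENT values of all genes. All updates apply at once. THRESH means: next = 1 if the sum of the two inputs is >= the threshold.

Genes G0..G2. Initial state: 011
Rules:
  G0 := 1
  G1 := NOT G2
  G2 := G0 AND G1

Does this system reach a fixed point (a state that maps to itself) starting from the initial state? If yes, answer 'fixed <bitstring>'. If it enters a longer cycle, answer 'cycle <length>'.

Step 0: 011
Step 1: G0=1(const) G1=NOT G2=NOT 1=0 G2=G0&G1=0&1=0 -> 100
Step 2: G0=1(const) G1=NOT G2=NOT 0=1 G2=G0&G1=1&0=0 -> 110
Step 3: G0=1(const) G1=NOT G2=NOT 0=1 G2=G0&G1=1&1=1 -> 111
Step 4: G0=1(const) G1=NOT G2=NOT 1=0 G2=G0&G1=1&1=1 -> 101
Step 5: G0=1(const) G1=NOT G2=NOT 1=0 G2=G0&G1=1&0=0 -> 100
Cycle of length 4 starting at step 1 -> no fixed point

Answer: cycle 4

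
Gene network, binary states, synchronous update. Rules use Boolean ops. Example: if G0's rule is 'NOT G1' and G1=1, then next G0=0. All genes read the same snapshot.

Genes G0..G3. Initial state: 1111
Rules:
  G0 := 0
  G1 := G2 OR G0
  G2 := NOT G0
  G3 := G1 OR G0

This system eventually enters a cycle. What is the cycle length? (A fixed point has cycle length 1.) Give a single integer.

Answer: 1

Derivation:
Step 0: 1111
Step 1: G0=0(const) G1=G2|G0=1|1=1 G2=NOT G0=NOT 1=0 G3=G1|G0=1|1=1 -> 0101
Step 2: G0=0(const) G1=G2|G0=0|0=0 G2=NOT G0=NOT 0=1 G3=G1|G0=1|0=1 -> 0011
Step 3: G0=0(const) G1=G2|G0=1|0=1 G2=NOT G0=NOT 0=1 G3=G1|G0=0|0=0 -> 0110
Step 4: G0=0(const) G1=G2|G0=1|0=1 G2=NOT G0=NOT 0=1 G3=G1|G0=1|0=1 -> 0111
Step 5: G0=0(const) G1=G2|G0=1|0=1 G2=NOT G0=NOT 0=1 G3=G1|G0=1|0=1 -> 0111
State from step 5 equals state from step 4 -> cycle length 1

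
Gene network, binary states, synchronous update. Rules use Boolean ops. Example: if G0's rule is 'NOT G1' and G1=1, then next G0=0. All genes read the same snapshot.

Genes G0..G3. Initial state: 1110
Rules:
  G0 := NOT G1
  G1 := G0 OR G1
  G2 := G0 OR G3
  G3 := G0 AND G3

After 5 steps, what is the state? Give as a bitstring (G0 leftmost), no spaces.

Step 1: G0=NOT G1=NOT 1=0 G1=G0|G1=1|1=1 G2=G0|G3=1|0=1 G3=G0&G3=1&0=0 -> 0110
Step 2: G0=NOT G1=NOT 1=0 G1=G0|G1=0|1=1 G2=G0|G3=0|0=0 G3=G0&G3=0&0=0 -> 0100
Step 3: G0=NOT G1=NOT 1=0 G1=G0|G1=0|1=1 G2=G0|G3=0|0=0 G3=G0&G3=0&0=0 -> 0100
Step 4: G0=NOT G1=NOT 1=0 G1=G0|G1=0|1=1 G2=G0|G3=0|0=0 G3=G0&G3=0&0=0 -> 0100
Step 5: G0=NOT G1=NOT 1=0 G1=G0|G1=0|1=1 G2=G0|G3=0|0=0 G3=G0&G3=0&0=0 -> 0100

0100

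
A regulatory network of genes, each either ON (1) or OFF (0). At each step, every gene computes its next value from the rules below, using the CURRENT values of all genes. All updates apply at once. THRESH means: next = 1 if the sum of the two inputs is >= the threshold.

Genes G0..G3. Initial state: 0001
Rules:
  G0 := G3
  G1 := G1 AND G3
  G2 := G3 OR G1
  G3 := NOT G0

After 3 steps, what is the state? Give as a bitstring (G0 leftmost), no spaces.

Step 1: G0=G3=1 G1=G1&G3=0&1=0 G2=G3|G1=1|0=1 G3=NOT G0=NOT 0=1 -> 1011
Step 2: G0=G3=1 G1=G1&G3=0&1=0 G2=G3|G1=1|0=1 G3=NOT G0=NOT 1=0 -> 1010
Step 3: G0=G3=0 G1=G1&G3=0&0=0 G2=G3|G1=0|0=0 G3=NOT G0=NOT 1=0 -> 0000

0000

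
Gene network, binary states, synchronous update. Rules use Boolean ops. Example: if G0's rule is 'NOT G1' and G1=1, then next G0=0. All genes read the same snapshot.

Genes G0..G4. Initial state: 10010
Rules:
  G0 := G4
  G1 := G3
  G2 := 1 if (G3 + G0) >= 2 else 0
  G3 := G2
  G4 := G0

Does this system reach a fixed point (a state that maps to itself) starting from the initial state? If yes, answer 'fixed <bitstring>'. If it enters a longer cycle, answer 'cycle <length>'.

Answer: cycle 2

Derivation:
Step 0: 10010
Step 1: G0=G4=0 G1=G3=1 G2=(1+1>=2)=1 G3=G2=0 G4=G0=1 -> 01101
Step 2: G0=G4=1 G1=G3=0 G2=(0+0>=2)=0 G3=G2=1 G4=G0=0 -> 10010
Cycle of length 2 starting at step 0 -> no fixed point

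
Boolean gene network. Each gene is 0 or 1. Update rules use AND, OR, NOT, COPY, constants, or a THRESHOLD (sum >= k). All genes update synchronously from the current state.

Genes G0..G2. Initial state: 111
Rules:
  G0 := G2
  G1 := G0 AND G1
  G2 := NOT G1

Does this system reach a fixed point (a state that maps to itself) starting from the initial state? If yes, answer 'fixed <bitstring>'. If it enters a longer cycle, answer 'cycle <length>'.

Step 0: 111
Step 1: G0=G2=1 G1=G0&G1=1&1=1 G2=NOT G1=NOT 1=0 -> 110
Step 2: G0=G2=0 G1=G0&G1=1&1=1 G2=NOT G1=NOT 1=0 -> 010
Step 3: G0=G2=0 G1=G0&G1=0&1=0 G2=NOT G1=NOT 1=0 -> 000
Step 4: G0=G2=0 G1=G0&G1=0&0=0 G2=NOT G1=NOT 0=1 -> 001
Step 5: G0=G2=1 G1=G0&G1=0&0=0 G2=NOT G1=NOT 0=1 -> 101
Step 6: G0=G2=1 G1=G0&G1=1&0=0 G2=NOT G1=NOT 0=1 -> 101
Fixed point reached at step 5: 101

Answer: fixed 101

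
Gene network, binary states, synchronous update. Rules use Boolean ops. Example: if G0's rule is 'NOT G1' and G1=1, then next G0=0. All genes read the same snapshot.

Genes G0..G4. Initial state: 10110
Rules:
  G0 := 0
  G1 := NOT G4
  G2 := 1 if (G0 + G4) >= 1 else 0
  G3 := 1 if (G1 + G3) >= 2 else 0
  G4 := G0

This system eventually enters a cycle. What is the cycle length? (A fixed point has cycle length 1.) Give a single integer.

Step 0: 10110
Step 1: G0=0(const) G1=NOT G4=NOT 0=1 G2=(1+0>=1)=1 G3=(0+1>=2)=0 G4=G0=1 -> 01101
Step 2: G0=0(const) G1=NOT G4=NOT 1=0 G2=(0+1>=1)=1 G3=(1+0>=2)=0 G4=G0=0 -> 00100
Step 3: G0=0(const) G1=NOT G4=NOT 0=1 G2=(0+0>=1)=0 G3=(0+0>=2)=0 G4=G0=0 -> 01000
Step 4: G0=0(const) G1=NOT G4=NOT 0=1 G2=(0+0>=1)=0 G3=(1+0>=2)=0 G4=G0=0 -> 01000
State from step 4 equals state from step 3 -> cycle length 1

Answer: 1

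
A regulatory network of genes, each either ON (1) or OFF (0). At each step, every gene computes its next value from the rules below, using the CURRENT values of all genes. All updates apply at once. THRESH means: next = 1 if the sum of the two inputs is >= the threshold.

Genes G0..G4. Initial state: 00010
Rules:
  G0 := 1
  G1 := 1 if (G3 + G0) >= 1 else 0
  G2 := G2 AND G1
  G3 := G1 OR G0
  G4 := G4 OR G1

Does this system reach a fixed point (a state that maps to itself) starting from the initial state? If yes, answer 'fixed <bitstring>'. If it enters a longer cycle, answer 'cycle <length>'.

Step 0: 00010
Step 1: G0=1(const) G1=(1+0>=1)=1 G2=G2&G1=0&0=0 G3=G1|G0=0|0=0 G4=G4|G1=0|0=0 -> 11000
Step 2: G0=1(const) G1=(0+1>=1)=1 G2=G2&G1=0&1=0 G3=G1|G0=1|1=1 G4=G4|G1=0|1=1 -> 11011
Step 3: G0=1(const) G1=(1+1>=1)=1 G2=G2&G1=0&1=0 G3=G1|G0=1|1=1 G4=G4|G1=1|1=1 -> 11011
Fixed point reached at step 2: 11011

Answer: fixed 11011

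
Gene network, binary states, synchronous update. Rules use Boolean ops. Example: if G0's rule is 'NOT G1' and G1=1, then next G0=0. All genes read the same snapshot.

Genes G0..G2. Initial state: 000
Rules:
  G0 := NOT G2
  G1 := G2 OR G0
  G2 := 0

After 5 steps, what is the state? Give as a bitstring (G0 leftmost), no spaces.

Step 1: G0=NOT G2=NOT 0=1 G1=G2|G0=0|0=0 G2=0(const) -> 100
Step 2: G0=NOT G2=NOT 0=1 G1=G2|G0=0|1=1 G2=0(const) -> 110
Step 3: G0=NOT G2=NOT 0=1 G1=G2|G0=0|1=1 G2=0(const) -> 110
Step 4: G0=NOT G2=NOT 0=1 G1=G2|G0=0|1=1 G2=0(const) -> 110
Step 5: G0=NOT G2=NOT 0=1 G1=G2|G0=0|1=1 G2=0(const) -> 110

110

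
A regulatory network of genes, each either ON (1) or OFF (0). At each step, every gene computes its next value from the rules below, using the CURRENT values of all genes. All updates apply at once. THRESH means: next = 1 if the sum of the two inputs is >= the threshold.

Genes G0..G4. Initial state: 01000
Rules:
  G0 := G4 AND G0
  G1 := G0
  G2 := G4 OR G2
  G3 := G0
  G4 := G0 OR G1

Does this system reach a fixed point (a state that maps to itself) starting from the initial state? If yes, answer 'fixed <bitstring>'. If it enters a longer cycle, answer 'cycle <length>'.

Answer: fixed 00100

Derivation:
Step 0: 01000
Step 1: G0=G4&G0=0&0=0 G1=G0=0 G2=G4|G2=0|0=0 G3=G0=0 G4=G0|G1=0|1=1 -> 00001
Step 2: G0=G4&G0=1&0=0 G1=G0=0 G2=G4|G2=1|0=1 G3=G0=0 G4=G0|G1=0|0=0 -> 00100
Step 3: G0=G4&G0=0&0=0 G1=G0=0 G2=G4|G2=0|1=1 G3=G0=0 G4=G0|G1=0|0=0 -> 00100
Fixed point reached at step 2: 00100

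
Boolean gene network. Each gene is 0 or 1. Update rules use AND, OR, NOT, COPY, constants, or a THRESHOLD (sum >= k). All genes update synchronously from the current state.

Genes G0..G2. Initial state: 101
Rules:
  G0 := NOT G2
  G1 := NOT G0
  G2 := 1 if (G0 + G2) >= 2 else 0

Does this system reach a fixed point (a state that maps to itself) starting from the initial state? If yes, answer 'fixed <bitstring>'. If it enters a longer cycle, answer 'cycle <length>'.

Step 0: 101
Step 1: G0=NOT G2=NOT 1=0 G1=NOT G0=NOT 1=0 G2=(1+1>=2)=1 -> 001
Step 2: G0=NOT G2=NOT 1=0 G1=NOT G0=NOT 0=1 G2=(0+1>=2)=0 -> 010
Step 3: G0=NOT G2=NOT 0=1 G1=NOT G0=NOT 0=1 G2=(0+0>=2)=0 -> 110
Step 4: G0=NOT G2=NOT 0=1 G1=NOT G0=NOT 1=0 G2=(1+0>=2)=0 -> 100
Step 5: G0=NOT G2=NOT 0=1 G1=NOT G0=NOT 1=0 G2=(1+0>=2)=0 -> 100
Fixed point reached at step 4: 100

Answer: fixed 100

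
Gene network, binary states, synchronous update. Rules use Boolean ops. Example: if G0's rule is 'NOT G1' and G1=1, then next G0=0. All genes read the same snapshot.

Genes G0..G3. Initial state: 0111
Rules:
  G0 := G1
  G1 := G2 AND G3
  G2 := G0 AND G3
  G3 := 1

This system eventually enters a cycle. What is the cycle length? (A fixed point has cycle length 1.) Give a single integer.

Answer: 3

Derivation:
Step 0: 0111
Step 1: G0=G1=1 G1=G2&G3=1&1=1 G2=G0&G3=0&1=0 G3=1(const) -> 1101
Step 2: G0=G1=1 G1=G2&G3=0&1=0 G2=G0&G3=1&1=1 G3=1(const) -> 1011
Step 3: G0=G1=0 G1=G2&G3=1&1=1 G2=G0&G3=1&1=1 G3=1(const) -> 0111
State from step 3 equals state from step 0 -> cycle length 3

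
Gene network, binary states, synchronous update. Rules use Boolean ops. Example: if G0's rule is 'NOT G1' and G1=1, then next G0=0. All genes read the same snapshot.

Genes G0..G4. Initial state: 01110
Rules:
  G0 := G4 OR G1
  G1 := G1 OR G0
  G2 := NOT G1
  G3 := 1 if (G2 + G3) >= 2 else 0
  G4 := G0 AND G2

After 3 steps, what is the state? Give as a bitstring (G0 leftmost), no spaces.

Step 1: G0=G4|G1=0|1=1 G1=G1|G0=1|0=1 G2=NOT G1=NOT 1=0 G3=(1+1>=2)=1 G4=G0&G2=0&1=0 -> 11010
Step 2: G0=G4|G1=0|1=1 G1=G1|G0=1|1=1 G2=NOT G1=NOT 1=0 G3=(0+1>=2)=0 G4=G0&G2=1&0=0 -> 11000
Step 3: G0=G4|G1=0|1=1 G1=G1|G0=1|1=1 G2=NOT G1=NOT 1=0 G3=(0+0>=2)=0 G4=G0&G2=1&0=0 -> 11000

11000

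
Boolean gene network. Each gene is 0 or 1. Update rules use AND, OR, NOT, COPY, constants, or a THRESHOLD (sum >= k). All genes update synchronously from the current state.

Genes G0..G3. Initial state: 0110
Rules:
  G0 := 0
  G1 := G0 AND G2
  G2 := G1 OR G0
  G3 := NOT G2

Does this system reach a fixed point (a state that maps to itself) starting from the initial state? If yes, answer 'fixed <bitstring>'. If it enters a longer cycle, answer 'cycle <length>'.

Step 0: 0110
Step 1: G0=0(const) G1=G0&G2=0&1=0 G2=G1|G0=1|0=1 G3=NOT G2=NOT 1=0 -> 0010
Step 2: G0=0(const) G1=G0&G2=0&1=0 G2=G1|G0=0|0=0 G3=NOT G2=NOT 1=0 -> 0000
Step 3: G0=0(const) G1=G0&G2=0&0=0 G2=G1|G0=0|0=0 G3=NOT G2=NOT 0=1 -> 0001
Step 4: G0=0(const) G1=G0&G2=0&0=0 G2=G1|G0=0|0=0 G3=NOT G2=NOT 0=1 -> 0001
Fixed point reached at step 3: 0001

Answer: fixed 0001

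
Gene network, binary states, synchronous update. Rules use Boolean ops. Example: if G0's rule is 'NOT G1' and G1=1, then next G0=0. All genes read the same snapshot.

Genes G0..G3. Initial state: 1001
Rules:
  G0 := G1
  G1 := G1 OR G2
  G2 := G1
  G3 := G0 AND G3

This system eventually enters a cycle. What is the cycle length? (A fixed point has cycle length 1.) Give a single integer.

Answer: 1

Derivation:
Step 0: 1001
Step 1: G0=G1=0 G1=G1|G2=0|0=0 G2=G1=0 G3=G0&G3=1&1=1 -> 0001
Step 2: G0=G1=0 G1=G1|G2=0|0=0 G2=G1=0 G3=G0&G3=0&1=0 -> 0000
Step 3: G0=G1=0 G1=G1|G2=0|0=0 G2=G1=0 G3=G0&G3=0&0=0 -> 0000
State from step 3 equals state from step 2 -> cycle length 1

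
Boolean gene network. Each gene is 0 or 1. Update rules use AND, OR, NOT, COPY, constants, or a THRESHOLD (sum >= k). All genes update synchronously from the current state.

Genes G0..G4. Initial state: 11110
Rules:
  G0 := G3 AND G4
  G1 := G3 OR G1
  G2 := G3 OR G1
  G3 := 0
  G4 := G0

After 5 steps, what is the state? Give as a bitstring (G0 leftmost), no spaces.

Step 1: G0=G3&G4=1&0=0 G1=G3|G1=1|1=1 G2=G3|G1=1|1=1 G3=0(const) G4=G0=1 -> 01101
Step 2: G0=G3&G4=0&1=0 G1=G3|G1=0|1=1 G2=G3|G1=0|1=1 G3=0(const) G4=G0=0 -> 01100
Step 3: G0=G3&G4=0&0=0 G1=G3|G1=0|1=1 G2=G3|G1=0|1=1 G3=0(const) G4=G0=0 -> 01100
Step 4: G0=G3&G4=0&0=0 G1=G3|G1=0|1=1 G2=G3|G1=0|1=1 G3=0(const) G4=G0=0 -> 01100
Step 5: G0=G3&G4=0&0=0 G1=G3|G1=0|1=1 G2=G3|G1=0|1=1 G3=0(const) G4=G0=0 -> 01100

01100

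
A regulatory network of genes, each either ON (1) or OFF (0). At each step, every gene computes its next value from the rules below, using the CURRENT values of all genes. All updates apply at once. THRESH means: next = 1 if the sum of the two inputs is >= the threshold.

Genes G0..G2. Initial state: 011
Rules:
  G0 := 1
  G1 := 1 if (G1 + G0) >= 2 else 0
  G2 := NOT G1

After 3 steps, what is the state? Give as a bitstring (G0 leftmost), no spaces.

Step 1: G0=1(const) G1=(1+0>=2)=0 G2=NOT G1=NOT 1=0 -> 100
Step 2: G0=1(const) G1=(0+1>=2)=0 G2=NOT G1=NOT 0=1 -> 101
Step 3: G0=1(const) G1=(0+1>=2)=0 G2=NOT G1=NOT 0=1 -> 101

101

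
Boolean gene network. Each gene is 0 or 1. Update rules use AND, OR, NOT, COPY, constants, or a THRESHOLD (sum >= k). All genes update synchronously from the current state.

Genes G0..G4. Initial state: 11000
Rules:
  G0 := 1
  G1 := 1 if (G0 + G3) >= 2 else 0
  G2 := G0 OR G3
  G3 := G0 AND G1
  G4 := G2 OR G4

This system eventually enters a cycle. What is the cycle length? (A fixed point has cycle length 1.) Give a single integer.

Step 0: 11000
Step 1: G0=1(const) G1=(1+0>=2)=0 G2=G0|G3=1|0=1 G3=G0&G1=1&1=1 G4=G2|G4=0|0=0 -> 10110
Step 2: G0=1(const) G1=(1+1>=2)=1 G2=G0|G3=1|1=1 G3=G0&G1=1&0=0 G4=G2|G4=1|0=1 -> 11101
Step 3: G0=1(const) G1=(1+0>=2)=0 G2=G0|G3=1|0=1 G3=G0&G1=1&1=1 G4=G2|G4=1|1=1 -> 10111
Step 4: G0=1(const) G1=(1+1>=2)=1 G2=G0|G3=1|1=1 G3=G0&G1=1&0=0 G4=G2|G4=1|1=1 -> 11101
State from step 4 equals state from step 2 -> cycle length 2

Answer: 2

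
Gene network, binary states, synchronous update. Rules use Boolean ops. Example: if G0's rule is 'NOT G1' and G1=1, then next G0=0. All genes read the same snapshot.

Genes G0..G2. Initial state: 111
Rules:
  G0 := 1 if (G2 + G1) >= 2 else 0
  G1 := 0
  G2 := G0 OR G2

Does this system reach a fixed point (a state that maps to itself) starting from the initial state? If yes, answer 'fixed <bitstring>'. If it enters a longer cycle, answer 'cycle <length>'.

Answer: fixed 001

Derivation:
Step 0: 111
Step 1: G0=(1+1>=2)=1 G1=0(const) G2=G0|G2=1|1=1 -> 101
Step 2: G0=(1+0>=2)=0 G1=0(const) G2=G0|G2=1|1=1 -> 001
Step 3: G0=(1+0>=2)=0 G1=0(const) G2=G0|G2=0|1=1 -> 001
Fixed point reached at step 2: 001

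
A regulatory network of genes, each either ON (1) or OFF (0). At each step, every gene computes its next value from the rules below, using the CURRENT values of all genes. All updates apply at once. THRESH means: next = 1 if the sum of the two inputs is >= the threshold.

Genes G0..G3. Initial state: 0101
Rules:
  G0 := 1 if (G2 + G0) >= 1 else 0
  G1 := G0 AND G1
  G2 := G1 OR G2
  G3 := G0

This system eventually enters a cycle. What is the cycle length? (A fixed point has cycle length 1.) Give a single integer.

Answer: 1

Derivation:
Step 0: 0101
Step 1: G0=(0+0>=1)=0 G1=G0&G1=0&1=0 G2=G1|G2=1|0=1 G3=G0=0 -> 0010
Step 2: G0=(1+0>=1)=1 G1=G0&G1=0&0=0 G2=G1|G2=0|1=1 G3=G0=0 -> 1010
Step 3: G0=(1+1>=1)=1 G1=G0&G1=1&0=0 G2=G1|G2=0|1=1 G3=G0=1 -> 1011
Step 4: G0=(1+1>=1)=1 G1=G0&G1=1&0=0 G2=G1|G2=0|1=1 G3=G0=1 -> 1011
State from step 4 equals state from step 3 -> cycle length 1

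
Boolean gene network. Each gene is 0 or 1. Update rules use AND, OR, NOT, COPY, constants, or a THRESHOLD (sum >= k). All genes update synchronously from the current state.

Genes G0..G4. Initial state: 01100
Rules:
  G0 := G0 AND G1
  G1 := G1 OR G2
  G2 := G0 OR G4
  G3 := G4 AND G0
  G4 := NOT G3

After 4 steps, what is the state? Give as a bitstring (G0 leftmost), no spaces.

Step 1: G0=G0&G1=0&1=0 G1=G1|G2=1|1=1 G2=G0|G4=0|0=0 G3=G4&G0=0&0=0 G4=NOT G3=NOT 0=1 -> 01001
Step 2: G0=G0&G1=0&1=0 G1=G1|G2=1|0=1 G2=G0|G4=0|1=1 G3=G4&G0=1&0=0 G4=NOT G3=NOT 0=1 -> 01101
Step 3: G0=G0&G1=0&1=0 G1=G1|G2=1|1=1 G2=G0|G4=0|1=1 G3=G4&G0=1&0=0 G4=NOT G3=NOT 0=1 -> 01101
Step 4: G0=G0&G1=0&1=0 G1=G1|G2=1|1=1 G2=G0|G4=0|1=1 G3=G4&G0=1&0=0 G4=NOT G3=NOT 0=1 -> 01101

01101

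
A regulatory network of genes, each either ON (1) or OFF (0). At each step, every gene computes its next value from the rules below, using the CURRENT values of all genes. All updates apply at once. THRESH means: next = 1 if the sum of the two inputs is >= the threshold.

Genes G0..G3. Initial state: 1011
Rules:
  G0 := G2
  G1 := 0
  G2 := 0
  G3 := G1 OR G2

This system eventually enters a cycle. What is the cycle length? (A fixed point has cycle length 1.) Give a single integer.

Step 0: 1011
Step 1: G0=G2=1 G1=0(const) G2=0(const) G3=G1|G2=0|1=1 -> 1001
Step 2: G0=G2=0 G1=0(const) G2=0(const) G3=G1|G2=0|0=0 -> 0000
Step 3: G0=G2=0 G1=0(const) G2=0(const) G3=G1|G2=0|0=0 -> 0000
State from step 3 equals state from step 2 -> cycle length 1

Answer: 1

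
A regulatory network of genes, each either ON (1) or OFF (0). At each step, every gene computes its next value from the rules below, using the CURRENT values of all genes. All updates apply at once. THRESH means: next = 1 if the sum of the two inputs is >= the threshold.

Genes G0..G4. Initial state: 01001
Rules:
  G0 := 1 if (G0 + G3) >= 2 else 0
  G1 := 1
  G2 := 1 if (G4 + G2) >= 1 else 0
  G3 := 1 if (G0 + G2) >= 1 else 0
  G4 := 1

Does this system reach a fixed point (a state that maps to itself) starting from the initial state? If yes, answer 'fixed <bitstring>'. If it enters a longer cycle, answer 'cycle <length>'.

Answer: fixed 01111

Derivation:
Step 0: 01001
Step 1: G0=(0+0>=2)=0 G1=1(const) G2=(1+0>=1)=1 G3=(0+0>=1)=0 G4=1(const) -> 01101
Step 2: G0=(0+0>=2)=0 G1=1(const) G2=(1+1>=1)=1 G3=(0+1>=1)=1 G4=1(const) -> 01111
Step 3: G0=(0+1>=2)=0 G1=1(const) G2=(1+1>=1)=1 G3=(0+1>=1)=1 G4=1(const) -> 01111
Fixed point reached at step 2: 01111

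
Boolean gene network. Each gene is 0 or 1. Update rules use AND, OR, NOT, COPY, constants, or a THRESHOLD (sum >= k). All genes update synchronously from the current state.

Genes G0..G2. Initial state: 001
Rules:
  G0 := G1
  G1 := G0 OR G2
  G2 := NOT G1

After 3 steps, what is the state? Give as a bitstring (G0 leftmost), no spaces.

Step 1: G0=G1=0 G1=G0|G2=0|1=1 G2=NOT G1=NOT 0=1 -> 011
Step 2: G0=G1=1 G1=G0|G2=0|1=1 G2=NOT G1=NOT 1=0 -> 110
Step 3: G0=G1=1 G1=G0|G2=1|0=1 G2=NOT G1=NOT 1=0 -> 110

110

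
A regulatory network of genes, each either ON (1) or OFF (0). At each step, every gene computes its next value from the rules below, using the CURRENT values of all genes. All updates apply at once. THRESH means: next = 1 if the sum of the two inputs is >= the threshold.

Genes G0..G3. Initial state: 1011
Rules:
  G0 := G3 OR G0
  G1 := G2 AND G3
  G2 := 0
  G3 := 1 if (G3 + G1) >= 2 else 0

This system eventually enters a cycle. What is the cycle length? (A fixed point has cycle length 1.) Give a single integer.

Answer: 1

Derivation:
Step 0: 1011
Step 1: G0=G3|G0=1|1=1 G1=G2&G3=1&1=1 G2=0(const) G3=(1+0>=2)=0 -> 1100
Step 2: G0=G3|G0=0|1=1 G1=G2&G3=0&0=0 G2=0(const) G3=(0+1>=2)=0 -> 1000
Step 3: G0=G3|G0=0|1=1 G1=G2&G3=0&0=0 G2=0(const) G3=(0+0>=2)=0 -> 1000
State from step 3 equals state from step 2 -> cycle length 1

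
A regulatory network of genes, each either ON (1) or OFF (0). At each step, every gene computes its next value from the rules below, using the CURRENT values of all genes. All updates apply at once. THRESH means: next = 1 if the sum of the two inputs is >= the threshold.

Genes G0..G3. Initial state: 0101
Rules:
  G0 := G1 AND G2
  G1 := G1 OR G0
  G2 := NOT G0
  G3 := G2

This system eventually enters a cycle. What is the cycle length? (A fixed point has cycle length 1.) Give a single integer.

Step 0: 0101
Step 1: G0=G1&G2=1&0=0 G1=G1|G0=1|0=1 G2=NOT G0=NOT 0=1 G3=G2=0 -> 0110
Step 2: G0=G1&G2=1&1=1 G1=G1|G0=1|0=1 G2=NOT G0=NOT 0=1 G3=G2=1 -> 1111
Step 3: G0=G1&G2=1&1=1 G1=G1|G0=1|1=1 G2=NOT G0=NOT 1=0 G3=G2=1 -> 1101
Step 4: G0=G1&G2=1&0=0 G1=G1|G0=1|1=1 G2=NOT G0=NOT 1=0 G3=G2=0 -> 0100
Step 5: G0=G1&G2=1&0=0 G1=G1|G0=1|0=1 G2=NOT G0=NOT 0=1 G3=G2=0 -> 0110
State from step 5 equals state from step 1 -> cycle length 4

Answer: 4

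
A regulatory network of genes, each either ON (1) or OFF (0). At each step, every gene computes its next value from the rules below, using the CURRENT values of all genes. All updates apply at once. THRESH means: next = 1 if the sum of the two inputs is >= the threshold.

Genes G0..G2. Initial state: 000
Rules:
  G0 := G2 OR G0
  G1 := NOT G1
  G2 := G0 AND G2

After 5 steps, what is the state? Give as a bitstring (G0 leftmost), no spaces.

Step 1: G0=G2|G0=0|0=0 G1=NOT G1=NOT 0=1 G2=G0&G2=0&0=0 -> 010
Step 2: G0=G2|G0=0|0=0 G1=NOT G1=NOT 1=0 G2=G0&G2=0&0=0 -> 000
Step 3: G0=G2|G0=0|0=0 G1=NOT G1=NOT 0=1 G2=G0&G2=0&0=0 -> 010
Step 4: G0=G2|G0=0|0=0 G1=NOT G1=NOT 1=0 G2=G0&G2=0&0=0 -> 000
Step 5: G0=G2|G0=0|0=0 G1=NOT G1=NOT 0=1 G2=G0&G2=0&0=0 -> 010

010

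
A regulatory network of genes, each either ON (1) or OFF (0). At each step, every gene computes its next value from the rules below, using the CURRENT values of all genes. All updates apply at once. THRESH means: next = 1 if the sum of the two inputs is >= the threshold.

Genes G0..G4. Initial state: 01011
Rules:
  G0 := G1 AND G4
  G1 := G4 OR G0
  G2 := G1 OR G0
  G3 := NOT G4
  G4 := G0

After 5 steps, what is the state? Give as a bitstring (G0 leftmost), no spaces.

Step 1: G0=G1&G4=1&1=1 G1=G4|G0=1|0=1 G2=G1|G0=1|0=1 G3=NOT G4=NOT 1=0 G4=G0=0 -> 11100
Step 2: G0=G1&G4=1&0=0 G1=G4|G0=0|1=1 G2=G1|G0=1|1=1 G3=NOT G4=NOT 0=1 G4=G0=1 -> 01111
Step 3: G0=G1&G4=1&1=1 G1=G4|G0=1|0=1 G2=G1|G0=1|0=1 G3=NOT G4=NOT 1=0 G4=G0=0 -> 11100
Step 4: G0=G1&G4=1&0=0 G1=G4|G0=0|1=1 G2=G1|G0=1|1=1 G3=NOT G4=NOT 0=1 G4=G0=1 -> 01111
Step 5: G0=G1&G4=1&1=1 G1=G4|G0=1|0=1 G2=G1|G0=1|0=1 G3=NOT G4=NOT 1=0 G4=G0=0 -> 11100

11100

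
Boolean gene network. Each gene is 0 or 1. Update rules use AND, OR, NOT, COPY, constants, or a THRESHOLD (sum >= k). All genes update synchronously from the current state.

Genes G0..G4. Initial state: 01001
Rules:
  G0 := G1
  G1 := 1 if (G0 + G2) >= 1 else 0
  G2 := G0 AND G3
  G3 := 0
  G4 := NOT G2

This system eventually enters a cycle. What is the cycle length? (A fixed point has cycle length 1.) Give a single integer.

Step 0: 01001
Step 1: G0=G1=1 G1=(0+0>=1)=0 G2=G0&G3=0&0=0 G3=0(const) G4=NOT G2=NOT 0=1 -> 10001
Step 2: G0=G1=0 G1=(1+0>=1)=1 G2=G0&G3=1&0=0 G3=0(const) G4=NOT G2=NOT 0=1 -> 01001
State from step 2 equals state from step 0 -> cycle length 2

Answer: 2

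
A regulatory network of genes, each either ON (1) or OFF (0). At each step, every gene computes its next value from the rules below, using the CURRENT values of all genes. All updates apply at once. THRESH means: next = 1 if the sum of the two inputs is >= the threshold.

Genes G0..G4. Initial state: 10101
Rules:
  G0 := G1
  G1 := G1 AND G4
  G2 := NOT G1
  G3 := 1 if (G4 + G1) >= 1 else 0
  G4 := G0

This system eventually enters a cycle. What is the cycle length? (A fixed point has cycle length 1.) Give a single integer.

Answer: 1

Derivation:
Step 0: 10101
Step 1: G0=G1=0 G1=G1&G4=0&1=0 G2=NOT G1=NOT 0=1 G3=(1+0>=1)=1 G4=G0=1 -> 00111
Step 2: G0=G1=0 G1=G1&G4=0&1=0 G2=NOT G1=NOT 0=1 G3=(1+0>=1)=1 G4=G0=0 -> 00110
Step 3: G0=G1=0 G1=G1&G4=0&0=0 G2=NOT G1=NOT 0=1 G3=(0+0>=1)=0 G4=G0=0 -> 00100
Step 4: G0=G1=0 G1=G1&G4=0&0=0 G2=NOT G1=NOT 0=1 G3=(0+0>=1)=0 G4=G0=0 -> 00100
State from step 4 equals state from step 3 -> cycle length 1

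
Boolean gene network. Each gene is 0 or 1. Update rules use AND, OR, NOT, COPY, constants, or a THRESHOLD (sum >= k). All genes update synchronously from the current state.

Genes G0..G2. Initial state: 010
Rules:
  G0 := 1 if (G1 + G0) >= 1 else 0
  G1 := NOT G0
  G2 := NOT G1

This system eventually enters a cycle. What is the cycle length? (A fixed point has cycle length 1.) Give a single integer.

Step 0: 010
Step 1: G0=(1+0>=1)=1 G1=NOT G0=NOT 0=1 G2=NOT G1=NOT 1=0 -> 110
Step 2: G0=(1+1>=1)=1 G1=NOT G0=NOT 1=0 G2=NOT G1=NOT 1=0 -> 100
Step 3: G0=(0+1>=1)=1 G1=NOT G0=NOT 1=0 G2=NOT G1=NOT 0=1 -> 101
Step 4: G0=(0+1>=1)=1 G1=NOT G0=NOT 1=0 G2=NOT G1=NOT 0=1 -> 101
State from step 4 equals state from step 3 -> cycle length 1

Answer: 1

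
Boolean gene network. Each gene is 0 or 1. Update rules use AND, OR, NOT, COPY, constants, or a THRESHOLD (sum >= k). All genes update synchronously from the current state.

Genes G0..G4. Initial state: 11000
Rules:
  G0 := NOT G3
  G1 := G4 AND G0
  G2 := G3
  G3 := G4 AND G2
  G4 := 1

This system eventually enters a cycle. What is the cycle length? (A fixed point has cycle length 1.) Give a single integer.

Step 0: 11000
Step 1: G0=NOT G3=NOT 0=1 G1=G4&G0=0&1=0 G2=G3=0 G3=G4&G2=0&0=0 G4=1(const) -> 10001
Step 2: G0=NOT G3=NOT 0=1 G1=G4&G0=1&1=1 G2=G3=0 G3=G4&G2=1&0=0 G4=1(const) -> 11001
Step 3: G0=NOT G3=NOT 0=1 G1=G4&G0=1&1=1 G2=G3=0 G3=G4&G2=1&0=0 G4=1(const) -> 11001
State from step 3 equals state from step 2 -> cycle length 1

Answer: 1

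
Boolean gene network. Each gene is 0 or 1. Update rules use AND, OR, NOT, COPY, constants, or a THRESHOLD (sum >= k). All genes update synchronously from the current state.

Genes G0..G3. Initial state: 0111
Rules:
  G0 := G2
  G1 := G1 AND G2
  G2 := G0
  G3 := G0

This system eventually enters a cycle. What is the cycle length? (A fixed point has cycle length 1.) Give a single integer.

Step 0: 0111
Step 1: G0=G2=1 G1=G1&G2=1&1=1 G2=G0=0 G3=G0=0 -> 1100
Step 2: G0=G2=0 G1=G1&G2=1&0=0 G2=G0=1 G3=G0=1 -> 0011
Step 3: G0=G2=1 G1=G1&G2=0&1=0 G2=G0=0 G3=G0=0 -> 1000
Step 4: G0=G2=0 G1=G1&G2=0&0=0 G2=G0=1 G3=G0=1 -> 0011
State from step 4 equals state from step 2 -> cycle length 2

Answer: 2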